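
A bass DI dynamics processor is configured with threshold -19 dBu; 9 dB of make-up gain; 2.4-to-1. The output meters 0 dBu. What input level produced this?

5 dBu

Before make-up, the level was 0 − 9 = -9 dBu.
The compressed level sits -9 − (-19) = 10 dB over threshold.
Input overshoot = R × output overshoot = 24 dB → input = -19 + 24 = 5 dBu.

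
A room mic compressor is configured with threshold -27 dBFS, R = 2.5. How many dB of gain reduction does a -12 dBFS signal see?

9 dB

The signal is 15 dB above threshold.
A 2.5:1 ratio leaves 6 dB of that excess.
Gain reduction = 15 − 6 = 9 dB.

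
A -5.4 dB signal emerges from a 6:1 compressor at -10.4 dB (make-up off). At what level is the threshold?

-11.4 dB

Gain reduction = -5.4 − (-10.4) = 5 dB; output overshoot = GR / (R − 1) = 5 / 5 = 1 dB.
Threshold = output − output overshoot = -10.4 − 1 = -11.4 dB.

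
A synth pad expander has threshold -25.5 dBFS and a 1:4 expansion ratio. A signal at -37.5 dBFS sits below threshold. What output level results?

Below threshold, a 1:4 expander applies gain = (4−1)×(T − x) of attenuation.
(4−1) × 12 = 36 dB, so output = -37.5 − 36 = -73.5 dBFS.

-73.5 dBFS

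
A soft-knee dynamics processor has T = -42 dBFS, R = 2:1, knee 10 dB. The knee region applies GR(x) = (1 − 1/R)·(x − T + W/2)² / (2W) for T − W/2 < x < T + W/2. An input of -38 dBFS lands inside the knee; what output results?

x − T + W/2 = -38 − (-42) + 5 = 9.
GR = (1 − 1/2) × 9² / 20 = 0.5 × 81 / 20 = 2.025 dB.
Output = -38 − 2.025 = -40.025 dBFS.

-40.025 dBFS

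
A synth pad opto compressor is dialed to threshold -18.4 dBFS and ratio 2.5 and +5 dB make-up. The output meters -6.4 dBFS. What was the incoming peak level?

-0.9 dBFS

Before make-up, the level was -6.4 − 5 = -11.4 dBFS.
That's 7 dB above the -18.4 dBFS threshold.
Before 2.5:1 compression the overshoot was 7 × 2.5 = 17.5 dB, so input = -18.4 + 17.5 = -0.9 dBFS.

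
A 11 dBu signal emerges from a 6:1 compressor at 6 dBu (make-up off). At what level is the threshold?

Input is 6 dB above T (since output overshoot × R = input overshoot: (6 − T)·6 = 11 − T gives T = 5 dBu).
Check: 5 + (11 − 5)/6 = 5 + 1 = 6 dBu. ✓

5 dBu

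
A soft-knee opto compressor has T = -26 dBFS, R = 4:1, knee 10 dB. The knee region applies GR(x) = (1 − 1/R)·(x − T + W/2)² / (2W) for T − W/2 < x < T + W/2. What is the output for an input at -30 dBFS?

-30.0375 dBFS

x − T + W/2 = -30 − (-26) + 5 = 1.
GR = (1 − 1/4) × 1² / 20 = 0.75 × 1 / 20 = 0.0375 dB.
Output = -30 − 0.0375 = -30.0375 dBFS.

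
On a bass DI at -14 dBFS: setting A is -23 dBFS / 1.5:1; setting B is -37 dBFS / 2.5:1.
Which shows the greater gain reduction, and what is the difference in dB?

A: 9 dB over, compressed to 6 dB over, so 3 dB of GR.
B: 23 dB over, compressed to 9.2 dB over, so 13.8 dB of GR.
B applies 10.8 dB more gain reduction.

B, by 10.8 dB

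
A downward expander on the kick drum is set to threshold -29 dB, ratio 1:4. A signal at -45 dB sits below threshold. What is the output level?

Undershoot = (-29) − (-45) = 16 dB.
At 1:4, that expands to 64 dB under threshold.
Output = -29 − 64 = -93 dB.

-93 dB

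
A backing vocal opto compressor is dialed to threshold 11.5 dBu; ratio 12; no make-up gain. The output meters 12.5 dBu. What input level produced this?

23.5 dBu

The compressed level sits 12.5 − 11.5 = 1 dB over threshold.
Before 12:1 compression the overshoot was 1 × 12 = 12 dB, so input = 11.5 + 12 = 23.5 dBu.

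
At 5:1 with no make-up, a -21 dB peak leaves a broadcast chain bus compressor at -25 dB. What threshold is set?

-26 dB

Gain reduction = -21 − (-25) = 4 dB; output overshoot = GR / (R − 1) = 4 / 4 = 1 dB.
Threshold = output − output overshoot = -25 − 1 = -26 dB.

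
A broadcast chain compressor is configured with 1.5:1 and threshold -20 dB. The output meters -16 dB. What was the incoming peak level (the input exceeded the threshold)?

The compressed level sits -16 − (-20) = 4 dB over threshold.
Undo the ratio: input overshoot = 4 × 1.5 = 6 dB, giving input = -14 dB.

-14 dB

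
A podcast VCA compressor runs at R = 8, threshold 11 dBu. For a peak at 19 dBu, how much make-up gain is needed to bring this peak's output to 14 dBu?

Without make-up, output = threshold + overshoot/8 = 11 + 1 = 12 dBu.
Gap to target: 2 dB.

2 dB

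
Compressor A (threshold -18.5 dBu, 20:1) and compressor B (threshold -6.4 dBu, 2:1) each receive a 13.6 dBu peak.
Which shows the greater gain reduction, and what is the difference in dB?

A: GR = 32.1 − 32.1/20 = 30.495 dB.
B: GR = 20 − 20/2 = 10 dB.
A reduces 20.495 dB more.

A, by 20.495 dB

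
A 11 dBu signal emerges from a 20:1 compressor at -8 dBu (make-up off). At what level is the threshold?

Gain reduction = 11 − (-8) = 19 dB; output overshoot = GR / (R − 1) = 19 / 19 = 1 dB.
Threshold = output − output overshoot = -8 − 1 = -9 dBu.

-9 dBu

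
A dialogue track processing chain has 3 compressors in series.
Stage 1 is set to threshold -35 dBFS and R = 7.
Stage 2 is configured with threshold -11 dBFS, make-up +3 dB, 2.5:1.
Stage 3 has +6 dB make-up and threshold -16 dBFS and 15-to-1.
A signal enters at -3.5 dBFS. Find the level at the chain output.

Stage 1: 31.5 dB above -35 dBFS, reduced 7:1 to 4.5 dB above → -30.5 dBFS.
Stage 2: below threshold (-30.5 ≤ -11); passes unchanged; make-up brings it to -27.5 dBFS.
Stage 3: below threshold (-27.5 ≤ -16); passes unchanged; make-up brings it to -21.5 dBFS.

-21.5 dBFS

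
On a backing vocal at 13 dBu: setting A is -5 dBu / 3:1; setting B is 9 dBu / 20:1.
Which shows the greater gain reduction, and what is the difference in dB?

A, by 8.2 dB

A: overshoot 18 dB → output overshoot 6 dB → GR 12 dB.
B: overshoot 4 dB → output overshoot 0.2 dB → GR 3.8 dB.
A reduces 8.2 dB more.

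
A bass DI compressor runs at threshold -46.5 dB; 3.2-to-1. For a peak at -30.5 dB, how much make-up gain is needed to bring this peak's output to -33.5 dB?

8 dB

Overshoot 16 dB → 16/3.2 = 5 dB after compression, so the compressed level is -46.5 + 5 = -41.5 dB.
Make-up = target − compressed = -33.5 − (-41.5) = 8 dB.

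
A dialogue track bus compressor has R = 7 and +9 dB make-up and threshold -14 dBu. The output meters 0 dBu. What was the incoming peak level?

21 dBu

Stripping the +9 dB make-up gives -9 dBu at the gain stage.
The compressed level sits -9 − (-14) = 5 dB over threshold.
Undo the ratio: input overshoot = 5 × 7 = 35 dB, giving input = 21 dBu.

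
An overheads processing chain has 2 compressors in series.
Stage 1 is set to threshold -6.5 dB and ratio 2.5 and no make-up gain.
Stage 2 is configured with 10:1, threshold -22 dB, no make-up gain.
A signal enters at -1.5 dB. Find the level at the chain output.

Stage 1: overshoot 5 dB → 5/2.5 = 2 dB → -4.5 dB.
Stage 2: 17.5 dB above -22 dB, reduced 10:1 to 1.75 dB above → -20.25 dB.

-20.25 dB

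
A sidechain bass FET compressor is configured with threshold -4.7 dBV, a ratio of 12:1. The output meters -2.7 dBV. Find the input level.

The compressed level sits -2.7 − (-4.7) = 2 dB over threshold.
Before 12:1 compression the overshoot was 2 × 12 = 24 dB, so input = -4.7 + 24 = 19.3 dBV.

19.3 dBV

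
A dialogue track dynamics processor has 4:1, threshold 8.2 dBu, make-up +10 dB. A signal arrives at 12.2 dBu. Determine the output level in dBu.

12.2 dBu sits 4 dB over threshold.
4:1 compression reduces that to 4/4 = 1 dB over.
So the level is 8.2 + 1 = 9.2 dBu; make-up adds 10 dB, giving 19.2 dBu.

19.2 dBu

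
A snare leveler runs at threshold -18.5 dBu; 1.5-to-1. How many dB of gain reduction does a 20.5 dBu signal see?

20.5 dBu exceeds the threshold by 39 dB.
At 1.5:1, output sits 39/1.5 = 26 dB above threshold.
Gain reduction = 39 − 26 = 13 dB.

13 dB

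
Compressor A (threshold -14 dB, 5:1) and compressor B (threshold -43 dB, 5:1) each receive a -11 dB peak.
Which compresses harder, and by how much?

A: GR = 3 − 3/5 = 2.4 dB.
B: GR = 32 − 32/5 = 25.6 dB.
B applies 23.2 dB more gain reduction.

B, by 23.2 dB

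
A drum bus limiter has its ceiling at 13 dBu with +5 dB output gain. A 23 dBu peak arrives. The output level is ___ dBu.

At ∞:1, everything above 13 dBu is held at the ceiling.
Output gain then adds 5 dB: 13 + 5 = 18 dBu.

18 dBu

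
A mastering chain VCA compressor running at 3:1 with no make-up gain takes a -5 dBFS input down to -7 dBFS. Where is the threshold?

Input is 3 dB above T (since output overshoot × R = input overshoot: (-7 − T)·3 = -5 − T gives T = -8 dBFS).
Check: -8 + (-5 − (-8))/3 = -8 + 1 = -7 dBFS. ✓

-8 dBFS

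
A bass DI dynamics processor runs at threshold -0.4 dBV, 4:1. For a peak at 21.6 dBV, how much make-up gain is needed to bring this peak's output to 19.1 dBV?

The peak compresses to -0.4 + 22/4 = 5.1 dBV.
To reach 19.1 dBV requires 19.1 − 5.1 = 14 dB of make-up.

14 dB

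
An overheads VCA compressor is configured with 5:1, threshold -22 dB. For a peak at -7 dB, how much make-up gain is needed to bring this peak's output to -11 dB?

8 dB

Overshoot 15 dB → 15/5 = 3 dB after compression, so the compressed level is -22 + 3 = -19 dB.
Make-up = target − compressed = -11 − (-19) = 8 dB.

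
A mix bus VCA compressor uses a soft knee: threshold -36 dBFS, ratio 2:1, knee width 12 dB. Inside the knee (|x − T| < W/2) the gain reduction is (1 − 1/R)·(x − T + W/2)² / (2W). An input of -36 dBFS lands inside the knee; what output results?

x − T + W/2 = -36 − (-36) + 6 = 6.
GR = (1 − 1/2) × 6² / 24 = 0.5 × 36 / 24 = 0.75 dB.
Output = -36 − 0.75 = -36.75 dBFS.

-36.75 dBFS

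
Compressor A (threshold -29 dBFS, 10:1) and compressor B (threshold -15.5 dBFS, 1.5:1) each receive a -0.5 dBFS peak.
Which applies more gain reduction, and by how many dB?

A, by 20.65 dB

A: 28.5 dB over, compressed to 2.85 dB over, so 25.65 dB of GR.
B: 15 dB over, compressed to 10 dB over, so 5 dB of GR.
Difference: 20.65 dB in favour of A.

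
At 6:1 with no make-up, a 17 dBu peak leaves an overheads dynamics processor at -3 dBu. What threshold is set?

-7 dBu

Gain reduction = 17 − (-3) = 20 dB; output overshoot = GR / (R − 1) = 20 / 5 = 4 dB.
Threshold = output − output overshoot = -3 − 4 = -7 dBu.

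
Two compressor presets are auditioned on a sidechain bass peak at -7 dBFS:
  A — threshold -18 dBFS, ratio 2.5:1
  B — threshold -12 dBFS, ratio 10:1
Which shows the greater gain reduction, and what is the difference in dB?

A, by 2.1 dB

A: overshoot 11 dB → output overshoot 4.4 dB → GR 6.6 dB.
B: overshoot 5 dB → output overshoot 0.5 dB → GR 4.5 dB.
A applies 2.1 dB more gain reduction.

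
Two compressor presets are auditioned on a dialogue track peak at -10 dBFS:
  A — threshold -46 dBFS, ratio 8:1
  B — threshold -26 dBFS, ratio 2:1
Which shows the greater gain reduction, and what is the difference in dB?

A, by 23.5 dB

A: 36 dB over, compressed to 4.5 dB over, so 31.5 dB of GR.
B: 16 dB over, compressed to 8 dB over, so 8 dB of GR.
A reduces 23.5 dB more.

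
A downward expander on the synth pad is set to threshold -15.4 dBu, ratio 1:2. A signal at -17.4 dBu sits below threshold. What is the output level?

The input is 2 dB below the -15.4 dBu threshold.
A 1:2 expander multiplies undershoot by 2: 2 × 2 = 4 dB below threshold.
Output = -15.4 − 4 = -19.4 dBu.

-19.4 dBu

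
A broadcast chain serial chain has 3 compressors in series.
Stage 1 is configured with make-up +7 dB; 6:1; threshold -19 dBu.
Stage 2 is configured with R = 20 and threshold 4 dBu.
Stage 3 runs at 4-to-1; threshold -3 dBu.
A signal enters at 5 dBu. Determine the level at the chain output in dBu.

-8 dBu

Stage 1: 24 dB above -19 dBu, reduced 6:1 to 4 dB above → -15 dBu; +7 dB make-up → -8 dBu.
Stage 2: -8 dBu is at or below the 4 dBu threshold — no compression; output -8 dBu.
Stage 3: -8 dBu ≤ -3 dBu, so stage 3 doesn't engage; output -8 dBu.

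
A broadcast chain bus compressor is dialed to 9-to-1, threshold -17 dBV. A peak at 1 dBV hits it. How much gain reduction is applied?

16 dB

Overshoot = 1 − (-17) = 18 dB.
At 9:1, output sits 18/9 = 2 dB above threshold.
So the signal is attenuated by 18 − 2 = 16 dB.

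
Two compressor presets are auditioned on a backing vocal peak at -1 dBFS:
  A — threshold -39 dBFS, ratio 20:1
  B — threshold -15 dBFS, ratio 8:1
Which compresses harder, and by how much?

A: 38 dB over, compressed to 1.9 dB over, so 36.1 dB of GR.
B: 14 dB over, compressed to 1.75 dB over, so 12.25 dB of GR.
A applies 23.85 dB more gain reduction.

A, by 23.85 dB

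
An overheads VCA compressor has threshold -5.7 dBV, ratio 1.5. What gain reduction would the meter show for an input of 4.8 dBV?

Overshoot = 4.8 − (-5.7) = 10.5 dB.
After 1.5:1 compression the overshoot becomes 10.5/1.5 = 7 dB.
GR = overshoot in − overshoot out = 10.5 − 7 = 3.5 dB.

3.5 dB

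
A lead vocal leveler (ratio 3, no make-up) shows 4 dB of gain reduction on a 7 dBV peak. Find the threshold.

1 dBV

Input is 6 dB above T (since output overshoot × R = input overshoot: (3 − T)·3 = 7 − T gives T = 1 dBV).
Check: 1 + (7 − 1)/3 = 1 + 2 = 3 dBV. ✓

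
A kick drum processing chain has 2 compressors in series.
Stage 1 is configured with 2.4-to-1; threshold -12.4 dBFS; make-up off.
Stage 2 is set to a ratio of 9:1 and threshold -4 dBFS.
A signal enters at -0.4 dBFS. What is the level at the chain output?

-7.4 dBFS

Stage 1: overshoot 12 dB → 12/2.4 = 5 dB → -7.4 dBFS.
Stage 2: -7.4 dBFS is at or below the -4 dBFS threshold — no compression; output -7.4 dBFS.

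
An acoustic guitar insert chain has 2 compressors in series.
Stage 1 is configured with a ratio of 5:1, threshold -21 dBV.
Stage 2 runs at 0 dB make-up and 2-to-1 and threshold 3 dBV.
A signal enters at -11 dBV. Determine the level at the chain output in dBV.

-19 dBV

Stage 1: 10 dB above -21 dBV, reduced 5:1 to 2 dB above → -19 dBV.
Stage 2: -19 dBV ≤ 3 dBV, so stage 2 doesn't engage; output -19 dBV.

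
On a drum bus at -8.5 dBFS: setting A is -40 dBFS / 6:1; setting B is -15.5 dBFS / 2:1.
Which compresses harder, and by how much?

A: overshoot 31.5 dB → output overshoot 5.25 dB → GR 26.25 dB.
B: overshoot 7 dB → output overshoot 3.5 dB → GR 3.5 dB.
A reduces 22.75 dB more.

A, by 22.75 dB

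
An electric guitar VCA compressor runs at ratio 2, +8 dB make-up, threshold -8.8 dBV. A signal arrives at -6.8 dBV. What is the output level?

0.2 dBV

-6.8 dBV sits 2 dB over threshold.
2:1 compression reduces that to 2/2 = 1 dB over.
Output = -8.8 + 1 = -7.8 dBV; make-up adds 8 dB, giving 0.2 dBV.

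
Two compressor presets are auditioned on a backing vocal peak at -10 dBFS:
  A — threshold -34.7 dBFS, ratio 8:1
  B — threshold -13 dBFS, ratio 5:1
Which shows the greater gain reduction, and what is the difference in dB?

A, by 19.2125 dB

A: 24.7 dB over, compressed to 3.0875 dB over, so 21.6125 dB of GR.
B: 3 dB over, compressed to 0.6 dB over, so 2.4 dB of GR.
Difference: 19.2125 dB in favour of A.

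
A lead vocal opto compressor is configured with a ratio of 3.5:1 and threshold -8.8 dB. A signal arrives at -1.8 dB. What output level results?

Overshoot: -1.8 − (-8.8) = 7 dB.
3.5:1 compression reduces that to 7/3.5 = 2 dB over.
So the level is -8.8 + 2 = -6.8 dB.

-6.8 dB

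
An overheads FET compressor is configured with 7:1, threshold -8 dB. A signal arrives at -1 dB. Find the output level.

The input is 7 dB above the -8 dB threshold.
7:1 compression reduces that to 7/7 = 1 dB over.
That puts the output at -7 dB.

-7 dB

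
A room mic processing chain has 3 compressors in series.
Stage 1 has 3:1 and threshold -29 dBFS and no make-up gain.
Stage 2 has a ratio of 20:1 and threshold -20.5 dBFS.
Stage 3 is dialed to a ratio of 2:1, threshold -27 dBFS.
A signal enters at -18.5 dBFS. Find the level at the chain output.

-26.25 dBFS

Stage 1: -18.5 dBFS is 10.5 dB over -29 dBFS; at 3:1 that becomes 3.5 dB over, giving -25.5 dBFS.
Stage 2: -25.5 dBFS is at or below the -20.5 dBFS threshold — no compression; output -25.5 dBFS.
Stage 3: 1.5 dB above -27 dBFS, reduced 2:1 to 0.75 dB above → -26.25 dBFS.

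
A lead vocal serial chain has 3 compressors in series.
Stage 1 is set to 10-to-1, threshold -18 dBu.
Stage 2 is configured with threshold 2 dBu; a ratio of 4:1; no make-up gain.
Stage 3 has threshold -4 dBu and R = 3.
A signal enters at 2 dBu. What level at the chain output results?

-16 dBu

Stage 1: 2 dBu is 20 dB over -18 dBu; at 10:1 that becomes 2 dB over, giving -16 dBu.
Stage 2: below threshold (-16 ≤ 2); passes unchanged; output -16 dBu.
Stage 3: -16 dBu ≤ -4 dBu, so stage 3 doesn't engage; output -16 dBu.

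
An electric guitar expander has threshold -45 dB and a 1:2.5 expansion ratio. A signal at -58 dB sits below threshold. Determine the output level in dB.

Undershoot = (-45) − (-58) = 13 dB.
At 1:2.5, that expands to 32.5 dB under threshold.
Output = -45 − 32.5 = -77.5 dB.

-77.5 dB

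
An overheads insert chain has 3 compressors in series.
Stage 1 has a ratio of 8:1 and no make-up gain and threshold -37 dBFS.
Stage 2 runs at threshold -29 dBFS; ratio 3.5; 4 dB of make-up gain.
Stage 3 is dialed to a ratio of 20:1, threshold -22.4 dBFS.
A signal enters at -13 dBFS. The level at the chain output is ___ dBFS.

Stage 1: 24 dB above -37 dBFS, reduced 8:1 to 3 dB above → -34 dBFS.
Stage 2: -34 dBFS ≤ -29 dBFS, so stage 2 doesn't engage; make-up brings it to -30 dBFS.
Stage 3: below threshold (-30 ≤ -22.4); passes unchanged; output -30 dBFS.

-30 dBFS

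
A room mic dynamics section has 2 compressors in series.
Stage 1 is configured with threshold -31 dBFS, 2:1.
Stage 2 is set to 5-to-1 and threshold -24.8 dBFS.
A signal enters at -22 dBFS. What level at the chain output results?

-26.5 dBFS

Stage 1: -22 dBFS is 9 dB over -31 dBFS; at 2:1 that becomes 4.5 dB over, giving -26.5 dBFS.
Stage 2: below threshold (-26.5 ≤ -24.8); passes unchanged; output -26.5 dBFS.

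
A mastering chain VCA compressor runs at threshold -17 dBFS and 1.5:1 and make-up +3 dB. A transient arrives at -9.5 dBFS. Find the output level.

-9.5 dBFS sits 7.5 dB over threshold.
At 1.5:1 the overshoot is divided by 1.5, leaving 5 dB above threshold.
Output = -17 + 5 = -12 dBFS; make-up adds 3 dB, giving -9 dBFS.

-9 dBFS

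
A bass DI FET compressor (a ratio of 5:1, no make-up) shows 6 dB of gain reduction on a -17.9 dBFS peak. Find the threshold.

-25.4 dBFS

Let T be the threshold. Output overshoot = (input overshoot)/R, so -23.9 − T = (-17.9 − T)/5.
5·(-23.9 − T) = -17.9 − T → 4·T = -119.5 − (-17.9) = -101.6.
T = -101.6/4 = -25.4 dBFS.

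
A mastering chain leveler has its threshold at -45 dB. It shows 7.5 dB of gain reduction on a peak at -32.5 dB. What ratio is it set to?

Input overshoot = -32.5 − (-45) = 12.5 dB.
Output overshoot = 12.5 − 7.5 = 5 dB.
Ratio = input overshoot / output overshoot = 12.5 / 5 = 2.5.

2.5:1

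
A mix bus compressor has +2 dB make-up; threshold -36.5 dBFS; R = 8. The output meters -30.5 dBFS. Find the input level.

Remove make-up: -30.5 − 2 = -32.5 dBFS.
The compressed level sits -32.5 − (-36.5) = 4 dB over threshold.
Undo the ratio: input overshoot = 4 × 8 = 32 dB, giving input = -4.5 dBFS.

-4.5 dBFS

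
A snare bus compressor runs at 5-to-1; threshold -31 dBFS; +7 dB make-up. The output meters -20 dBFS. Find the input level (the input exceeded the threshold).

Remove make-up: -20 − 7 = -27 dBFS.
That's 4 dB above the -31 dBFS threshold.
Undo the ratio: input overshoot = 4 × 5 = 20 dB, giving input = -11 dBFS.

-11 dBFS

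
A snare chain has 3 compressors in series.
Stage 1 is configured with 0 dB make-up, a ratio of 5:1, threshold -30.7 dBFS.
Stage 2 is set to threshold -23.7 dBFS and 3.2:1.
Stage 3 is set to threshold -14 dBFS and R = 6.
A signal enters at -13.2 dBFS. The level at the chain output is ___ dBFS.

-27.2 dBFS

Stage 1: overshoot 17.5 dB → 17.5/5 = 3.5 dB → -27.2 dBFS.
Stage 2: below threshold (-27.2 ≤ -23.7); passes unchanged; output -27.2 dBFS.
Stage 3: -27.2 dBFS ≤ -14 dBFS, so stage 3 doesn't engage; output -27.2 dBFS.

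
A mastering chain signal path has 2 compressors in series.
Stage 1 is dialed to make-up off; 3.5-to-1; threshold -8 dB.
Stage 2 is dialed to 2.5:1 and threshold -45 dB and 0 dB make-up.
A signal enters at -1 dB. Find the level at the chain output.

-29.4 dB

Stage 1: -1 dB is 7 dB over -8 dB; at 3.5:1 that becomes 2 dB over, giving -6 dB.
Stage 2: -6 dB is 39 dB over -45 dB; at 2.5:1 that becomes 15.6 dB over, giving -29.4 dB.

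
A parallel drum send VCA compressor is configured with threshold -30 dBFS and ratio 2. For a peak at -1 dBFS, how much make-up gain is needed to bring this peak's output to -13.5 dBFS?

Without make-up, output = threshold + overshoot/2 = -30 + 14.5 = -15.5 dBFS.
Gap to target: 2 dB.

2 dB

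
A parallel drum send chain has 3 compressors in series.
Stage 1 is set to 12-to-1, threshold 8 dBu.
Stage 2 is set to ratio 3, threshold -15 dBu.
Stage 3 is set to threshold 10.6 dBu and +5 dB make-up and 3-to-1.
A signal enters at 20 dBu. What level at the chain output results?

Stage 1: 12 dB above 8 dBu, reduced 12:1 to 1 dB above → 9 dBu.
Stage 2: 9 dBu is 24 dB over -15 dBu; at 3:1 that becomes 8 dB over, giving -7 dBu.
Stage 3: -7 dBu ≤ 10.6 dBu, so stage 3 doesn't engage; make-up brings it to -2 dBu.

-2 dBu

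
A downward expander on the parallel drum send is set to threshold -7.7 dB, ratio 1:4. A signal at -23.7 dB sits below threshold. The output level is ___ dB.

-71.7 dB

The input is 16 dB below the -7.7 dB threshold.
A 1:4 expander multiplies undershoot by 4: 16 × 4 = 64 dB below threshold.
Output = -7.7 − 64 = -71.7 dB.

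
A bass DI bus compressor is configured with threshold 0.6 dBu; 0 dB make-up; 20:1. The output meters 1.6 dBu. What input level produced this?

The compressed level sits 1.6 − 0.6 = 1 dB over threshold.
Undo the ratio: input overshoot = 1 × 20 = 20 dB, giving input = 20.6 dBu.

20.6 dBu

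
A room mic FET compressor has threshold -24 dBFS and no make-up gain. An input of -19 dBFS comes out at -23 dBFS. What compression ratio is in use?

Input overshoot = -19 − (-24) = 5 dB; output overshoot = -23 − (-24) = 1 dB.
Ratio = 5 / 1 = 5.

5:1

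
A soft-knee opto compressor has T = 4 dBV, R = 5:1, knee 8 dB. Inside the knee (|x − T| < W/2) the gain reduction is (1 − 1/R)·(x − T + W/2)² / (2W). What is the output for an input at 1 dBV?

x − T + W/2 = 1 − 4 + 4 = 1.
GR = (1 − 1/5) × 1² / 16 = 0.8 × 1 / 16 = 0.05 dB.
Output = 1 − 0.05 = 0.95 dBV.

0.95 dBV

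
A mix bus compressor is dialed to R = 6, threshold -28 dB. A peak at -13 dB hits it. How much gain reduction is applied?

12.5 dB

-13 dB exceeds the threshold by 15 dB.
A 6:1 ratio leaves 2.5 dB of that excess.
GR = overshoot in − overshoot out = 15 − 2.5 = 12.5 dB.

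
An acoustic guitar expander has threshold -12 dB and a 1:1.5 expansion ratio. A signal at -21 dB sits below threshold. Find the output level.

Below threshold, a 1:1.5 expander applies gain = (1.5−1)×(T − x) of attenuation.
(1.5−1) × 9 = 4.5 dB, so output = -21 − 4.5 = -25.5 dB.

-25.5 dB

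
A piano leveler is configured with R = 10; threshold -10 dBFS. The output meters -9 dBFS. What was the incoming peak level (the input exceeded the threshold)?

0 dBFS

That's 1 dB above the -10 dBFS threshold.
Undo the ratio: input overshoot = 1 × 10 = 10 dB, giving input = 0 dBFS.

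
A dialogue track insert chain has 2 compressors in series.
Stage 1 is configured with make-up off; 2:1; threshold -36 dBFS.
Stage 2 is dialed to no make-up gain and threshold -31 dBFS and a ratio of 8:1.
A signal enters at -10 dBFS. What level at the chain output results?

-30 dBFS

Stage 1: overshoot 26 dB → 26/2 = 13 dB → -23 dBFS.
Stage 2: -23 dBFS is 8 dB over -31 dBFS; at 8:1 that becomes 1 dB over, giving -30 dBFS.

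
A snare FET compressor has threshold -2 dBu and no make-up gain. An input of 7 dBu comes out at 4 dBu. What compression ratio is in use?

Input overshoot = 7 − (-2) = 9 dB; output overshoot = 4 − (-2) = 6 dB.
Ratio = 9 / 6 = 1.5.

1.5:1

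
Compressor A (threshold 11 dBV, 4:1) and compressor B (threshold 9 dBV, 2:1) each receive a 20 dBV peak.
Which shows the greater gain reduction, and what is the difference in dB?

A: overshoot 9 dB → output overshoot 2.25 dB → GR 6.75 dB.
B: overshoot 11 dB → output overshoot 5.5 dB → GR 5.5 dB.
A applies 1.25 dB more gain reduction.

A, by 1.25 dB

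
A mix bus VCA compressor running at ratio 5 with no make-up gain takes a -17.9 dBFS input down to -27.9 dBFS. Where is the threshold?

-30.4 dBFS

Gain reduction = -17.9 − (-27.9) = 10 dB; output overshoot = GR / (R − 1) = 10 / 4 = 2.5 dB.
Threshold = output − output overshoot = -27.9 − 2.5 = -30.4 dBFS.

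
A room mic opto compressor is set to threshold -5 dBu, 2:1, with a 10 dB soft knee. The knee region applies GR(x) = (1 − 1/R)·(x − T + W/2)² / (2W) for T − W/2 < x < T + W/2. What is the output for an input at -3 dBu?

-4.225 dBu

x − T + W/2 = -3 − (-5) + 5 = 7.
GR = (1 − 1/2) × 7² / 20 = 0.5 × 49 / 20 = 1.225 dB.
Output = -3 − 1.225 = -4.225 dBu.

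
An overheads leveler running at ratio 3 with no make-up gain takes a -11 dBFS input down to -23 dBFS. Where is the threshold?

Input is 18 dB above T (since output overshoot × R = input overshoot: (-23 − T)·3 = -11 − T gives T = -29 dBFS).
Check: -29 + (-11 − (-29))/3 = -29 + 6 = -23 dBFS. ✓

-29 dBFS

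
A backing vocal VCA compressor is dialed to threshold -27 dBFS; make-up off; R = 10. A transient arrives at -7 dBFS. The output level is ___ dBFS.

-25 dBFS

The input is 20 dB above the -27 dBFS threshold.
The 20 dB excess becomes 2 dB after 10:1 reduction.
So the level is -27 + 2 = -25 dBFS.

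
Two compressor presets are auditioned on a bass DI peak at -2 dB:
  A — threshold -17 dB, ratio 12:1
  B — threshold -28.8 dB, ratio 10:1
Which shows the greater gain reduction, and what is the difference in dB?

A: GR = 15 − 15/12 = 13.75 dB.
B: GR = 26.8 − 26.8/10 = 24.12 dB.
B applies 10.37 dB more gain reduction.

B, by 10.37 dB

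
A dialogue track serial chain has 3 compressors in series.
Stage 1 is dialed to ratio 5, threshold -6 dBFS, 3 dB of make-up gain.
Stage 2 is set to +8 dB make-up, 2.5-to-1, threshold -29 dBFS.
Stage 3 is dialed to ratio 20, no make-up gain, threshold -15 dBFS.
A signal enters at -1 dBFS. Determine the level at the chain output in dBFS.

Stage 1: 5 dB above -6 dBFS, reduced 5:1 to 1 dB above → -5 dBFS; +3 dB make-up → -2 dBFS.
Stage 2: overshoot 27 dB → 27/2.5 = 10.8 dB → -18.2 dBFS; +8 dB make-up → -10.2 dBFS.
Stage 3: overshoot 4.8 dB → 4.8/20 = 0.24 dB → -14.76 dBFS.

-14.76 dBFS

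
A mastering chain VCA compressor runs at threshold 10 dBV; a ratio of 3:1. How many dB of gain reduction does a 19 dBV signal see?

19 dBV exceeds the threshold by 9 dB.
After 3:1 compression the overshoot becomes 9/3 = 3 dB.
So the signal is attenuated by 9 − 3 = 6 dB.

6 dB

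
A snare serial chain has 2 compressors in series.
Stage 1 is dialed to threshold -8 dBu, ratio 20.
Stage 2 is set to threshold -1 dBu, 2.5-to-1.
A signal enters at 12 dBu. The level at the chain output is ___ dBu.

Stage 1: 20 dB above -8 dBu, reduced 20:1 to 1 dB above → -7 dBu.
Stage 2: below threshold (-7 ≤ -1); passes unchanged; output -7 dBu.

-7 dBu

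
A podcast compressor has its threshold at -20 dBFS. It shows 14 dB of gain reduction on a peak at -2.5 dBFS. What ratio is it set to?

5:1

Input overshoot = -2.5 − (-20) = 17.5 dB.
Output overshoot = 17.5 − 14 = 3.5 dB.
Ratio = input overshoot / output overshoot = 17.5 / 3.5 = 5.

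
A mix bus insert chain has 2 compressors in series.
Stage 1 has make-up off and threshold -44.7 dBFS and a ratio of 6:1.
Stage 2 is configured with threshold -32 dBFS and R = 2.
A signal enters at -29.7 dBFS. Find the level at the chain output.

-42.2 dBFS

Stage 1: 15 dB above -44.7 dBFS, reduced 6:1 to 2.5 dB above → -42.2 dBFS.
Stage 2: -42.2 dBFS is at or below the -32 dBFS threshold — no compression; output -42.2 dBFS.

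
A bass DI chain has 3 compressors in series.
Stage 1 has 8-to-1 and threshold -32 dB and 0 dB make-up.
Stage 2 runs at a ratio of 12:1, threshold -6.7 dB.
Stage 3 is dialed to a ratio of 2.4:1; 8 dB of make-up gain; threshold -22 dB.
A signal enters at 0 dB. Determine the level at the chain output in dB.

-20 dB

Stage 1: 0 dB is 32 dB over -32 dB; at 8:1 that becomes 4 dB over, giving -28 dB.
Stage 2: -28 dB is at or below the -6.7 dB threshold — no compression; output -28 dB.
Stage 3: -28 dB ≤ -22 dB, so stage 3 doesn't engage; make-up brings it to -20 dB.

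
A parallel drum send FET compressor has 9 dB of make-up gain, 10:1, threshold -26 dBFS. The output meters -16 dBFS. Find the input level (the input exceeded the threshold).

Before make-up, the level was -16 − 9 = -25 dBFS.
The compressed level sits -25 − (-26) = 1 dB over threshold.
Undo the ratio: input overshoot = 1 × 10 = 10 dB, giving input = -16 dBFS.

-16 dBFS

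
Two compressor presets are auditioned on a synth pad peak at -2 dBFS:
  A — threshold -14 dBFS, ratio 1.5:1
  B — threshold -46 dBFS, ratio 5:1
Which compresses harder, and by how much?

B, by 31.2 dB

A: 12 dB over, compressed to 8 dB over, so 4 dB of GR.
B: 44 dB over, compressed to 8.8 dB over, so 35.2 dB of GR.
B applies 31.2 dB more gain reduction.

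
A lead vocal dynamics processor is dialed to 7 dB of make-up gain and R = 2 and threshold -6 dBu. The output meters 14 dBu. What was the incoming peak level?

Remove make-up: 14 − 7 = 7 dBu.
Post-compression overshoot = 7 − (-6) = 13 dB.
Undo the ratio: input overshoot = 13 × 2 = 26 dB, giving input = 20 dBu.

20 dBu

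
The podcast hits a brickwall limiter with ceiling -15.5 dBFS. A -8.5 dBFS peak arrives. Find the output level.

A brickwall limiter is an ∞:1 compressor: any input above the ceiling is clamped to -15.5 dBFS.

-15.5 dBFS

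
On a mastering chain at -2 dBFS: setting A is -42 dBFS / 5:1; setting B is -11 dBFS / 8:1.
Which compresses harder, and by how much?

A: overshoot 40 dB → output overshoot 8 dB → GR 32 dB.
B: overshoot 9 dB → output overshoot 1.125 dB → GR 7.875 dB.
A applies 24.125 dB more gain reduction.

A, by 24.125 dB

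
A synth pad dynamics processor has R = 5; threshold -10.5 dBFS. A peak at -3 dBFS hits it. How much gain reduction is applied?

Overshoot = -3 − (-10.5) = 7.5 dB.
At 5:1, output sits 7.5/5 = 1.5 dB above threshold.
GR = overshoot in − overshoot out = 7.5 − 1.5 = 6 dB.

6 dB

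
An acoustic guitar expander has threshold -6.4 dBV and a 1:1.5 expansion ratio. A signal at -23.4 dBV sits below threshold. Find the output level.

Below threshold, a 1:1.5 expander applies gain = (1.5−1)×(T − x) of attenuation.
(1.5−1) × 17 = 8.5 dB, so output = -23.4 − 8.5 = -31.9 dBV.

-31.9 dBV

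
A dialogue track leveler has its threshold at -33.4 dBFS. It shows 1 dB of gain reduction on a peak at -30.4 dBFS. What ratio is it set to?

1.5:1

Input overshoot = -30.4 − (-33.4) = 3 dB.
Output overshoot = 3 − 1 = 2 dB.
Ratio = input overshoot / output overshoot = 3 / 2 = 1.5.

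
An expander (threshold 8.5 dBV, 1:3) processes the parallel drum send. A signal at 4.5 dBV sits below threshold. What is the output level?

Below threshold, a 1:3 expander applies gain = (3−1)×(T − x) of attenuation.
(3−1) × 4 = 8 dB, so output = 4.5 − 8 = -3.5 dBV.

-3.5 dBV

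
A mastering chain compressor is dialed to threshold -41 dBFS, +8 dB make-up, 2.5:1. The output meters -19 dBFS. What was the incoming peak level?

-6 dBFS

Stripping the +8 dB make-up gives -27 dBFS at the gain stage.
Post-compression overshoot = -27 − (-41) = 14 dB.
Input overshoot = R × output overshoot = 35 dB → input = -41 + 35 = -6 dBFS.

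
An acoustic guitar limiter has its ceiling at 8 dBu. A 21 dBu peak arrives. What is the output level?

8 dBu

At ∞:1, everything above 8 dBu is held at the ceiling.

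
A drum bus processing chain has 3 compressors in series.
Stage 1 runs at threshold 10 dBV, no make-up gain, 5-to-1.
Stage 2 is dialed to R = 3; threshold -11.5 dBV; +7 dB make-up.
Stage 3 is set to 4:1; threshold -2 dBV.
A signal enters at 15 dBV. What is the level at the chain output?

-0.75 dBV

Stage 1: 5 dB above 10 dBV, reduced 5:1 to 1 dB above → 11 dBV.
Stage 2: 22.5 dB above -11.5 dBV, reduced 3:1 to 7.5 dB above → -4 dBV; +7 dB make-up → 3 dBV.
Stage 3: 5 dB above -2 dBV, reduced 4:1 to 1.25 dB above → -0.75 dBV.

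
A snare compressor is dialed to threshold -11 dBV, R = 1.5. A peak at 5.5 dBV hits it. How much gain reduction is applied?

5.5 dB

Overshoot = 5.5 − (-11) = 16.5 dB.
At 1.5:1, output sits 16.5/1.5 = 11 dB above threshold.
GR = overshoot in − overshoot out = 16.5 − 11 = 5.5 dB.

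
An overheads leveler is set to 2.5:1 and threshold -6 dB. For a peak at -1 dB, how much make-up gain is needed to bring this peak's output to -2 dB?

2 dB

Without make-up, output = threshold + overshoot/2.5 = -6 + 2 = -4 dB.
Gap to target: 2 dB.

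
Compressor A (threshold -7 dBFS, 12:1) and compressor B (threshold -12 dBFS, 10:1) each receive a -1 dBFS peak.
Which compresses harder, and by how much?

B, by 4.4 dB

A: overshoot 6 dB → output overshoot 0.5 dB → GR 5.5 dB.
B: overshoot 11 dB → output overshoot 1.1 dB → GR 9.9 dB.
Difference: 4.4 dB in favour of B.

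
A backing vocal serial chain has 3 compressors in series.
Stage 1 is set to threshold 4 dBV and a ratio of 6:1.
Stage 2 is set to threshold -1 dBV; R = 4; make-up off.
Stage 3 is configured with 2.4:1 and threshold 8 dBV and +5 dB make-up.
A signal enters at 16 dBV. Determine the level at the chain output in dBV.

Stage 1: 12 dB above 4 dBV, reduced 6:1 to 2 dB above → 6 dBV.
Stage 2: 7 dB above -1 dBV, reduced 4:1 to 1.75 dB above → 0.75 dBV.
Stage 3: 0.75 dBV ≤ 8 dBV, so stage 3 doesn't engage; make-up brings it to 5.75 dBV.

5.75 dBV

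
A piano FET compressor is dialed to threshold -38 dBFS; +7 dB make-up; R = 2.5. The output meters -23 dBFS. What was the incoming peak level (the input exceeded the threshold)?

-18 dBFS

Remove make-up: -23 − 7 = -30 dBFS.
The compressed level sits -30 − (-38) = 8 dB over threshold.
Before 2.5:1 compression the overshoot was 8 × 2.5 = 20 dB, so input = -38 + 20 = -18 dBFS.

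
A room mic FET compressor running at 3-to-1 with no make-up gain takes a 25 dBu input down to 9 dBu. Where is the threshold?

1 dBu

Gain reduction = 25 − 9 = 16 dB; output overshoot = GR / (R − 1) = 16 / 2 = 8 dB.
Threshold = output − output overshoot = 9 − 8 = 1 dBu.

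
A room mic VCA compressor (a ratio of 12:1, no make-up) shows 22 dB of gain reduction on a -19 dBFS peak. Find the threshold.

Input is 24 dB above T (since output overshoot × R = input overshoot: (-41 − T)·12 = -19 − T gives T = -43 dBFS).
Check: -43 + (-19 − (-43))/12 = -43 + 2 = -41 dBFS. ✓

-43 dBFS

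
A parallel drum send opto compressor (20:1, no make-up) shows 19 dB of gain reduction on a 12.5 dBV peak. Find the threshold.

-7.5 dBV

Gain reduction = 12.5 − (-6.5) = 19 dB; output overshoot = GR / (R − 1) = 19 / 19 = 1 dB.
Threshold = output − output overshoot = -6.5 − 1 = -7.5 dBV.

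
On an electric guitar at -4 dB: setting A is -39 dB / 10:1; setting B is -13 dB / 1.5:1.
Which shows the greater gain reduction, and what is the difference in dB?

A: overshoot 35 dB → output overshoot 3.5 dB → GR 31.5 dB.
B: overshoot 9 dB → output overshoot 6 dB → GR 3 dB.
A reduces 28.5 dB more.

A, by 28.5 dB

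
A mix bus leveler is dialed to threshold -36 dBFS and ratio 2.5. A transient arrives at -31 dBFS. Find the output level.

-34 dBFS

-31 dBFS sits 5 dB over threshold.
The 5 dB excess becomes 2 dB after 2.5:1 reduction.
So the level is -36 + 2 = -34 dBFS.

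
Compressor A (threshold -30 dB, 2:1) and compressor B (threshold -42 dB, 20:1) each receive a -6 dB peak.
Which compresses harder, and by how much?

A: overshoot 24 dB → output overshoot 12 dB → GR 12 dB.
B: overshoot 36 dB → output overshoot 1.8 dB → GR 34.2 dB.
Difference: 22.2 dB in favour of B.

B, by 22.2 dB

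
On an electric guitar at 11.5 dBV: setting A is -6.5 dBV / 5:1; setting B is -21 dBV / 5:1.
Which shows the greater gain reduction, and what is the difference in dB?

A: 18 dB over, compressed to 3.6 dB over, so 14.4 dB of GR.
B: 32.5 dB over, compressed to 6.5 dB over, so 26 dB of GR.
Difference: 11.6 dB in favour of B.

B, by 11.6 dB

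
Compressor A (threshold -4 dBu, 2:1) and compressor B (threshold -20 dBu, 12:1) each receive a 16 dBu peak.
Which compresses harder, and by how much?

A: overshoot 20 dB → output overshoot 10 dB → GR 10 dB.
B: overshoot 36 dB → output overshoot 3 dB → GR 33 dB.
Difference: 23 dB in favour of B.

B, by 23 dB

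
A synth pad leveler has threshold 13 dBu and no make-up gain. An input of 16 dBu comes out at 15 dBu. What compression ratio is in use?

Input overshoot = 16 − 13 = 3 dB; output overshoot = 15 − 13 = 2 dB.
Ratio = 3 / 2 = 1.5.

1.5:1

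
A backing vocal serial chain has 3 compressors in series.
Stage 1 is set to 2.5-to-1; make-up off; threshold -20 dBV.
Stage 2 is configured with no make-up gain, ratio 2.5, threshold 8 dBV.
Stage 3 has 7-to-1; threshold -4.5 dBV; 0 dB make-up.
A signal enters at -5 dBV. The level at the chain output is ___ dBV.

-14 dBV

Stage 1: overshoot 15 dB → 15/2.5 = 6 dB → -14 dBV.
Stage 2: -14 dBV ≤ 8 dBV, so stage 2 doesn't engage; output -14 dBV.
Stage 3: -14 dBV ≤ -4.5 dBV, so stage 3 doesn't engage; output -14 dBV.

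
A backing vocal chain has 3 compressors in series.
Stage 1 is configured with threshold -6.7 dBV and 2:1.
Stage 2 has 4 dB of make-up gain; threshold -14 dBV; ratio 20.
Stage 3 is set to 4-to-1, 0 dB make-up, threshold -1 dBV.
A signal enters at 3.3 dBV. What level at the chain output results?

-9.385 dBV

Stage 1: 3.3 dBV is 10 dB over -6.7 dBV; at 2:1 that becomes 5 dB over, giving -1.7 dBV.
Stage 2: -1.7 dBV is 12.3 dB over -14 dBV; at 20:1 that becomes 0.615 dB over, giving -13.385 dBV; +4 dB make-up → -9.385 dBV.
Stage 3: -9.385 dBV ≤ -1 dBV, so stage 3 doesn't engage; output -9.385 dBV.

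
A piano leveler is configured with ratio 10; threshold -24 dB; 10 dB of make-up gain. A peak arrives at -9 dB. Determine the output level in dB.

Overshoot: -9 − (-24) = 15 dB.
At 10:1 the overshoot is divided by 10, leaving 1.5 dB above threshold.
That puts the output at -22.5 dB; make-up adds 10 dB, giving -12.5 dB.

-12.5 dB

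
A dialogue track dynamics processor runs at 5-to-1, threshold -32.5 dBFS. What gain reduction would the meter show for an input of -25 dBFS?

Overshoot = -25 − (-32.5) = 7.5 dB.
After 5:1 compression the overshoot becomes 7.5/5 = 1.5 dB.
So the signal is attenuated by 7.5 − 1.5 = 6 dB.

6 dB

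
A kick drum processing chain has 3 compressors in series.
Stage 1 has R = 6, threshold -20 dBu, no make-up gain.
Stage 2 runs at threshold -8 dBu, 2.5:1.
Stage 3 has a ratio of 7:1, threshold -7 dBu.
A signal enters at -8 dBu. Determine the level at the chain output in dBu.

-18 dBu

Stage 1: overshoot 12 dB → 12/6 = 2 dB → -18 dBu.
Stage 2: -18 dBu is at or below the -8 dBu threshold — no compression; output -18 dBu.
Stage 3: -18 dBu ≤ -7 dBu, so stage 3 doesn't engage; output -18 dBu.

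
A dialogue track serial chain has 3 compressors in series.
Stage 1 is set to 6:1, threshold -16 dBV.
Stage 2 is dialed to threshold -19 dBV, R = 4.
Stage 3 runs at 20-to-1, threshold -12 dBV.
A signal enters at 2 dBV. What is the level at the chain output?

-17.5 dBV

Stage 1: 18 dB above -16 dBV, reduced 6:1 to 3 dB above → -13 dBV.
Stage 2: overshoot 6 dB → 6/4 = 1.5 dB → -17.5 dBV.
Stage 3: -17.5 dBV ≤ -12 dBV, so stage 3 doesn't engage; output -17.5 dBV.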